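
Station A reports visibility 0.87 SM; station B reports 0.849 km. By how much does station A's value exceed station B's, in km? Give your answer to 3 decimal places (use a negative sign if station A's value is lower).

0.551 km

station A: 0.87 SM = 1.40013 km.
Difference: 1.40013 − 0.84900 = 0.551 km.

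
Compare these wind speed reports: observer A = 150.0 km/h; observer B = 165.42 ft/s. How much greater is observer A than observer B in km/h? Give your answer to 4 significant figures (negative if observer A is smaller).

observer B: 165.42 ft/s = 181.5121 km/h.
Difference: 150.0000 − 181.5121 = -31.51 km/h.

-31.51 km/h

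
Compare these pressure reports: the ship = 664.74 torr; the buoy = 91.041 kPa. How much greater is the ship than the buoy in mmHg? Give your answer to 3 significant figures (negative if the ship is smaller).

the buoy: 91.041 kPa = 682.864 mmHg.
Difference: 664.740 − 682.864 = -18.1 mmHg.

-18.1 mmHg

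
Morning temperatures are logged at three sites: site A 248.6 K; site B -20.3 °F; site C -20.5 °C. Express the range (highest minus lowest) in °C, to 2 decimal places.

site A: 248.6 K = -24.550 °C.
site B: -20.3 °F = -29.056 °C.
Spread: (-20.500) − (-29.056) = 8.556 °C.

8.56 °C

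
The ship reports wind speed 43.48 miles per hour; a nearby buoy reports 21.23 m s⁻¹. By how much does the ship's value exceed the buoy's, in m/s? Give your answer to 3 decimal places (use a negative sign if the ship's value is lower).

-1.793 m/s

the ship: 43.48 mph = 19.43730 m/s.
Difference: 19.43730 − 21.23000 = -1.793 m/s.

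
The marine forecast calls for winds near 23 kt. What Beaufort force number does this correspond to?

23 kt lies in the Beaufort 6 band (strong breeze, 22–27 kt).

Beaufort force 6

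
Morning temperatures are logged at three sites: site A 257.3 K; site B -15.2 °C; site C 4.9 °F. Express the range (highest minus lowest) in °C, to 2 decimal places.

0.79 °C

site A: 257.3 K = -15.850 °C.
site C: 4.9 °F = -15.056 °C.
Spread: (-15.056) − (-15.850) = 0.794 °C.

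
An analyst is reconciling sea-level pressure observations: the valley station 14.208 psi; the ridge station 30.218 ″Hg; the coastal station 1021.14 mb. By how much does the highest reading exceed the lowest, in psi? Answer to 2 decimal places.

0.63 psi

the ridge station: 30.218 inHg = 14.8417 psi.
the coastal station: 1021.14 mb = 14.8104 psi.
Spread: 14.8417 − 14.2080 = 0.63 psi.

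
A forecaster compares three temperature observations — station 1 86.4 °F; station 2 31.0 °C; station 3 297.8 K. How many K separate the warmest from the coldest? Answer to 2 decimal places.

station 1: 86.4 °F = 30.222 °C.
station 3: 297.8 K = 24.650 °C.
Spread: 31.000 − 24.650 = 6.350 °C.

6.35 K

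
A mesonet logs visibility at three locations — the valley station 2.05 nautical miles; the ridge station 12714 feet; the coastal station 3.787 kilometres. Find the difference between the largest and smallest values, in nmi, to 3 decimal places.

the ridge station: 12714 ft = 2.09246 nmi.
the coastal station: 3.787 km = 2.04482 nmi.
Spread: 2.09246 − 2.04482 = 0.048 nmi.

0.048 nmi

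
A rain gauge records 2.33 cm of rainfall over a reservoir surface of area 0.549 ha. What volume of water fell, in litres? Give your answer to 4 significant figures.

127900 litres

Depth: 2.33 cm × 10 = 23.3 mm.
Area: 0.549 ha = 5490 m².
1 mm over 1 m² is 1 L, so volume = 23.3 × 5490 = 127917 L ≈ 127900 L.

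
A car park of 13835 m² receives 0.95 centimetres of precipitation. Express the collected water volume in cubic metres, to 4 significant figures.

Depth: 0.95 cm × 10 = 9.5 mm.
1 mm over 1 m² is 1 L, so volume = 9.5 × 13835 = 131432.5 L = 131.4 m³.

131.4 cubic metres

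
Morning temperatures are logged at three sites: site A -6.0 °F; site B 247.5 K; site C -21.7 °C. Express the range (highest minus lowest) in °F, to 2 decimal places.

8.17 °F

site A: -6.0 °F = -21.111 °C.
site B: 247.5 K = -25.650 °C.
Spread: (-21.111) − (-25.650) = 4.539 °C = 8.17 °F.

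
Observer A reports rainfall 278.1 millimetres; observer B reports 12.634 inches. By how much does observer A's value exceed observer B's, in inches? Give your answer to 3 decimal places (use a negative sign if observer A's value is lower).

observer A: 278.1 mm = 10.94882 in.
Difference: 10.94882 − 12.63400 = -1.685 in.

-1.685 in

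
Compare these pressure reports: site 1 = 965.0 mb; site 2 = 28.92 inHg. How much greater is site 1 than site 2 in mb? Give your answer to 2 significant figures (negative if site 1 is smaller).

site 2: 28.92 inHg = 979.34 mb.
Difference: 965.00 − 979.34 = -14 mb.

-14 mb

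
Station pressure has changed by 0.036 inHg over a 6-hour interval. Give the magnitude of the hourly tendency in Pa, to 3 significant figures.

0.036 inHg / 6 h × 3386.39 Pa/inHg = 20.3 Pa/h.

20.3 Pa per hour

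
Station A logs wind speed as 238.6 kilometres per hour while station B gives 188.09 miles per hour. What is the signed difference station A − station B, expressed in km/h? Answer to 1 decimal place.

-64.1 km/h

station B: 188.09 mph = 302.702 km/h.
Difference: 238.600 − 302.702 = -64.1 km/h.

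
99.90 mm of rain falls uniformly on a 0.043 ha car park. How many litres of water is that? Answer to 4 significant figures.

Area: 0.043 ha = 430 m².
1 mm over 1 m² is 1 L, so volume = 99.9 × 430 = 42957 L ≈ 42960 L.

42960 litres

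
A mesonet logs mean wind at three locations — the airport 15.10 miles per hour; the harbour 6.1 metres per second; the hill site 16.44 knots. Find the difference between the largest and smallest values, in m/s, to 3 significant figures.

the airport: 15.10 mph = 6.7503 m/s.
the hill site: 16.44 kt = 8.4575 m/s.
Spread: 8.4575 − 6.1000 = 2.36 m/s.

2.36 m/s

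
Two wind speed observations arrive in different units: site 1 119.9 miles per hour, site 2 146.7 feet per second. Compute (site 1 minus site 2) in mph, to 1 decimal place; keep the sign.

19.9 mph

site 2: 146.7 ft/s = 100.023 mph.
Difference: 119.900 − 100.023 = 19.9 mph.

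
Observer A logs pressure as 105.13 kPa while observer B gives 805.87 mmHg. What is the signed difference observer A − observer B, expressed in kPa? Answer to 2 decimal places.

-2.31 kPa

observer B: 805.87 mmHg = 107.4405 kPa.
Difference: 105.1300 − 107.4405 = -2.31 kPa.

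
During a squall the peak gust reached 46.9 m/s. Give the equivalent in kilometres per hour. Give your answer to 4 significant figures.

168.8 km/h

1 m/s = 3.6 km/h, so 46.9 × 3.6 = 168.8 km/h.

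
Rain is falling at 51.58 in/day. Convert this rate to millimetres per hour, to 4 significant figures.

54.59 mm/hour

51.58 in/day × 25.4 mm/in × 0.0416667 day/hour = 54.59 mm/hour.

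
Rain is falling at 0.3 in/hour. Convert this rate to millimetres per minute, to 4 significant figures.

0.3 in/hour × 25.4 mm/in × 0.0166667 hour/minute = 0.1270 mm/minute.

0.1270 mm/minute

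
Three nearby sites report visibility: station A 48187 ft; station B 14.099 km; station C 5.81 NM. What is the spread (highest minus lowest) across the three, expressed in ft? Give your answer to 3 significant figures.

12900 ft

station B: 14.099 km = 46256.56 ft.
station C: 5.81 nmi = 35302.23 ft.
Spread: 48187.00 − 35302.23 = 12900 ft.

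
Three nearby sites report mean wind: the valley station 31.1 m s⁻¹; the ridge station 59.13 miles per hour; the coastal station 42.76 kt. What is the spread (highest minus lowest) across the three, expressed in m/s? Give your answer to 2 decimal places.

9.10 m/s

the ridge station: 59.13 mph = 26.4335 m/s.
the coastal station: 42.76 kt = 21.9976 m/s.
Spread: 31.1000 − 21.9976 = 9.10 m/s.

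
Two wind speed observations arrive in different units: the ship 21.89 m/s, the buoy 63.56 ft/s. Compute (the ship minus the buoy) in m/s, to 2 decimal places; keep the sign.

the buoy: 63.56 ft/s = 19.3731 m/s.
Difference: 21.8900 − 19.3731 = 2.52 m/s.

2.52 m/s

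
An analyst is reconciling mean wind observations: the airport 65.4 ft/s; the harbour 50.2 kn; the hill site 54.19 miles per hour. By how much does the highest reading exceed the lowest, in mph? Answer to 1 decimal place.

13.2 mph

the airport: 65.4 ft/s = 44.591 mph.
the harbour: 50.2 kt = 57.769 mph.
Spread: 57.769 − 44.591 = 13.2 mph.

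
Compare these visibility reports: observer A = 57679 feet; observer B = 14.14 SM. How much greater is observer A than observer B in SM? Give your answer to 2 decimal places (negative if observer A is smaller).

-3.22 SM

observer A: 57679 ft = 10.9241 SM.
Difference: 10.9241 − 14.1400 = -3.22 SM.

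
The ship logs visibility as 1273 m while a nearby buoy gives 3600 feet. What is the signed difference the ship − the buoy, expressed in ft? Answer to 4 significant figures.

the ship: 1273 m = 4176.509 ft.
Difference: 4176.509 − 3600.000 = 576.5 ft.

576.5 ft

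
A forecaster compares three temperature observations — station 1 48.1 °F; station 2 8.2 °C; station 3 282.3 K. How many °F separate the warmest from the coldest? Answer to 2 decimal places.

1.71 °F

station 1: 48.1 °F = 8.944 °C.
station 3: 282.3 K = 9.150 °C.
Spread: 9.150 − 8.200 = 0.950 °C = 1.71 °F.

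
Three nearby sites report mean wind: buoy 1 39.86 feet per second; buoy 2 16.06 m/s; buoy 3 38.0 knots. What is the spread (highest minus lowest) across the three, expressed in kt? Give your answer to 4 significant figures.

14.38 kt

buoy 1: 39.86 ft/s = 23.6164 kt.
buoy 2: 16.06 m/s = 31.2181 kt.
Spread: 38.0000 − 23.6164 = 14.38 kt.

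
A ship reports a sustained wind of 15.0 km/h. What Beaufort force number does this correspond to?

Beaufort force 3

15.0 km/h = 4.2 m/s, which is Beaufort 3 (gentle breeze, 3.4–5.4 m/s).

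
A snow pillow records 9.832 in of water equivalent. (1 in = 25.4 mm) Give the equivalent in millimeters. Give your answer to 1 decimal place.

1 in = 25.4 mm, so 9.832 × 25.4 = 249.7 mm.

249.7 mm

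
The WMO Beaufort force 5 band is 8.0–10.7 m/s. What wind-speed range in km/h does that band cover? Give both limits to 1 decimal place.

28.8 to 38.5 km/h

8.0–10.7 m/s × 3.6 = 28.8–38.5 km/h.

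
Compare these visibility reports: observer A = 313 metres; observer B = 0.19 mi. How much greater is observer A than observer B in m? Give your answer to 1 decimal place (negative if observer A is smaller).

7.2 m

observer B: 0.19 SM = 305.775 m.
Difference: 313.000 − 305.775 = 7.2 m.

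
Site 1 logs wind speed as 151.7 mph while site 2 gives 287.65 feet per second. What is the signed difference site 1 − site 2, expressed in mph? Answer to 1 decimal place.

-44.4 mph

site 2: 287.65 ft/s = 196.125 mph.
Difference: 151.700 − 196.125 = -44.4 mph.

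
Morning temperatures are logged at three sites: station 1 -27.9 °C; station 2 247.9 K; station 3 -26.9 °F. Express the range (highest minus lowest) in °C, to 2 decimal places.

7.47 °C

station 2: 247.9 K = -25.250 °C.
station 3: -26.9 °F = -32.722 °C.
Spread: (-25.250) − (-32.722) = 7.472 °C.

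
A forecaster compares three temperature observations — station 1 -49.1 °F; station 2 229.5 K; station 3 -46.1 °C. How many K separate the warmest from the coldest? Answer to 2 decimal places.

station 1: -49.1 °F = -45.056 °C.
station 2: 229.5 K = -43.650 °C.
Spread: (-43.650) − (-46.100) = 2.450 °C.

2.45 K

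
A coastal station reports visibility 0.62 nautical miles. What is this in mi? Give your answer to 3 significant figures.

1 nmi = 1.15078 SM, so 0.62 × 1.15078 = 0.713 SM.

0.713 SM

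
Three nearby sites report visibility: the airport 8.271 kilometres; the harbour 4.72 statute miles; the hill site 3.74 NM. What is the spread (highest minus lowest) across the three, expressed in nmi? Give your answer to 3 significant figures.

0.726 nmi

the airport: 8.271 km = 4.46598 nmi.
the harbour: 4.72 SM = 4.10157 nmi.
Spread: 4.46598 − 3.74000 = 0.726 nmi.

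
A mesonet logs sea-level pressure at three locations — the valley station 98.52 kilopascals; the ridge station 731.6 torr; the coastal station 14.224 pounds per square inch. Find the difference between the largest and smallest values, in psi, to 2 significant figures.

0.14 psi

the valley station: 98.52 kPa = 14.2891 psi.
the ridge station: 731.6 mmHg = 14.1468 psi.
Spread: 14.2891 − 14.1468 = 0.14 psi.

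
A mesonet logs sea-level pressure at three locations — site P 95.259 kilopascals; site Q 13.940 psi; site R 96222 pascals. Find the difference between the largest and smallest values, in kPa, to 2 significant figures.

0.96 kPa

site Q: 13.940 psi = 96.1129 kPa.
site R: 96222 Pa = 96.2220 kPa.
Spread: 96.2220 − 95.2590 = 0.96 kPa.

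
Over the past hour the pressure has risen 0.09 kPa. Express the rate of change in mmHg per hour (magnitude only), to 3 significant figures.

0.09 kPa / 1 h × 7.50062 mmHg/kPa = 0.675 mmHg/h.

0.675 mmHg per hour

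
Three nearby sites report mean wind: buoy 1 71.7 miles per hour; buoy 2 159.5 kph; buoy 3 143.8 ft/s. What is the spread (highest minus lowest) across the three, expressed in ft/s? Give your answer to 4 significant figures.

40.20 ft/s

buoy 1: 71.7 mph = 105.1600 ft/s.
buoy 2: 159.5 km/h = 145.3594 ft/s.
Spread: 145.3594 − 105.1600 = 40.20 ft/s.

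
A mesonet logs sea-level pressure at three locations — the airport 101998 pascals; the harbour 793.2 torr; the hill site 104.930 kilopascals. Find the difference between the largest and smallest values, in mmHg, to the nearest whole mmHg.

the airport: 101998 Pa = 765.05 mmHg.
the hill site: 104.930 kPa = 787.04 mmHg.
Spread: 793.20 − 765.05 = 28 mmHg.

28 mmHg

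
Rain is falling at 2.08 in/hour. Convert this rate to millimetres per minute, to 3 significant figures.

0.881 mm/minute

2.08 in/hour × 25.4 mm/in × 0.0166667 hour/minute = 0.881 mm/minute.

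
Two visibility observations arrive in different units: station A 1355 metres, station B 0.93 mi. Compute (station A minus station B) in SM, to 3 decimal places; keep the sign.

-0.088 SM

station A: 1355 m = 0.84196 SM.
Difference: 0.84196 − 0.93000 = -0.088 SM.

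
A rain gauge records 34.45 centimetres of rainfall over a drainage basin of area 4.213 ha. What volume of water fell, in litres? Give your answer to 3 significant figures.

Depth: 34.45 cm × 10 = 344.5 mm.
Area: 4.213 ha = 42130 m².
1 mm over 1 m² is 1 L, so volume = 344.5 × 42130 = 14513785 L ≈ 14500000 L.

14500000 litres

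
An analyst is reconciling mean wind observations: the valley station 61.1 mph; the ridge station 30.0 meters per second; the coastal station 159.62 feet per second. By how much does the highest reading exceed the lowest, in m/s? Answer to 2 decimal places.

the valley station: 61.1 mph = 27.3141 m/s.
the coastal station: 159.62 ft/s = 48.6522 m/s.
Spread: 48.6522 − 27.3141 = 21.34 m/s.

21.34 m/s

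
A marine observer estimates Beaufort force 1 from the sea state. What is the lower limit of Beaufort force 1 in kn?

1 kt

Beaufort 1 (light air) spans 1–3 knots.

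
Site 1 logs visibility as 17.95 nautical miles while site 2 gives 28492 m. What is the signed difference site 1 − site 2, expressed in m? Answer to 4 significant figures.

site 1: 17.95 nmi = 33243.40 m.
Difference: 33243.40 − 28492.00 = 4751 m.

4751 m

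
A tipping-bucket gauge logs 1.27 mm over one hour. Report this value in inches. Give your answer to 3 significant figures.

1 mm = 0.0393701 in, so 1.27 × 0.0393701 = 0.0500 in.

0.0500 in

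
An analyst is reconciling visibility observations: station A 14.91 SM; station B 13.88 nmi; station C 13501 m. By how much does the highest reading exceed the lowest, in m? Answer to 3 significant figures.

station A: 14.91 SM = 23995.32 m.
station B: 13.88 nmi = 25705.76 m.
Spread: 25705.76 − 13501.00 = 12200 m.

12200 m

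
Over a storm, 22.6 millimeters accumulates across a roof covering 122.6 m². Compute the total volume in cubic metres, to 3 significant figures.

1 mm over 1 m² is 1 L, so volume = 22.6 × 122.6 = 2770.76 L = 2.77 m³.

2.77 cubic metres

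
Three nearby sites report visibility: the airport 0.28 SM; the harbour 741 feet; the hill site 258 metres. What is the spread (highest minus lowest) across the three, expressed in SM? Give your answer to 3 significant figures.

the harbour: 741 ft = 0.14034 SM.
the hill site: 258 m = 0.16031 SM.
Spread: 0.28000 − 0.14034 = 0.140 SM.

0.140 SM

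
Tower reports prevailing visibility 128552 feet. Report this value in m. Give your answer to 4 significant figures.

39180 m

1 ft = 0.3048 m, so 128552 × 0.3048 = 39180 m.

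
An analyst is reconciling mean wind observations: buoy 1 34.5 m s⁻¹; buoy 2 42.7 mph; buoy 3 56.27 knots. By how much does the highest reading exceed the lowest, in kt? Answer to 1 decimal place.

30.0 kt

buoy 1: 34.5 m/s = 67.063 kt.
buoy 2: 42.7 mph = 37.105 kt.
Spread: 67.063 − 37.105 = 30.0 kt.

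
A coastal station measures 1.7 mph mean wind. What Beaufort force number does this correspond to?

1.7 mph = 0.8 m/s, which is Beaufort 1 (light air, 0.3–1.5 m/s).

Beaufort force 1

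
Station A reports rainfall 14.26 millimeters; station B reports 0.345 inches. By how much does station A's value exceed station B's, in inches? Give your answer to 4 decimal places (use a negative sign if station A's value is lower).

station A: 14.26 mm = 0.561417 in.
Difference: 0.561417 − 0.345000 = 0.2164 in.

0.2164 in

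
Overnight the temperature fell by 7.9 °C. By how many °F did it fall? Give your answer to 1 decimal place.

A change of 1 °C equals a change of 1.8 °F: Δ°F = 7.9 × 1.8 = 14.2 °F.

14.2 °F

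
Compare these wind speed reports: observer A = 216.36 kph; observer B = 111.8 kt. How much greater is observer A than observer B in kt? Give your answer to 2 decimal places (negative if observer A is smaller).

5.03 kt

observer A: 216.36 km/h = 116.8251 kt.
Difference: 116.8251 − 111.8000 = 5.03 kt.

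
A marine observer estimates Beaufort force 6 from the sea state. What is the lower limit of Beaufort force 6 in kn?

22 kt

Beaufort 6 (strong breeze) spans 22–27 knots.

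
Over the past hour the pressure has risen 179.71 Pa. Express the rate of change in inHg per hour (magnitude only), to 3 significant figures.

0.0531 inHg per hour

179.71 Pa / 1 h × 0.0002953 inHg/Pa = 0.0531 inHg/h.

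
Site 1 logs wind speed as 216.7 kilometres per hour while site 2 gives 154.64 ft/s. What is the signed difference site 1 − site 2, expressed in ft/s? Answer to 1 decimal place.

site 1: 216.7 km/h = 197.488 ft/s.
Difference: 197.488 − 154.640 = 42.8 ft/s.

42.8 ft/s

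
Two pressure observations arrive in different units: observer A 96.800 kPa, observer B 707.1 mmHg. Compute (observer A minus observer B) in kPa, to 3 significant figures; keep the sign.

observer B: 707.1 mmHg = 94.2723 kPa.
Difference: 96.8000 − 94.2723 = 2.53 kPa.

2.53 kPa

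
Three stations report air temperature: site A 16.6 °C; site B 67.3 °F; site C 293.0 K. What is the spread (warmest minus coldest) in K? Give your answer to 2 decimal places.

3.25 K

site B: 67.3 °F = 19.611 °C.
site C: 293.0 K = 19.850 °C.
Spread: 19.850 − 16.600 = 3.250 °C.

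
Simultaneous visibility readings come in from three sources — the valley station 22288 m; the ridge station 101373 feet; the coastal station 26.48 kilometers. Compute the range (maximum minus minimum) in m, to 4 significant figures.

8610 m

the ridge station: 101373 ft = 30898.49 m.
the coastal station: 26.48 km = 26480.00 m.
Spread: 30898.49 − 22288.00 = 8610 m.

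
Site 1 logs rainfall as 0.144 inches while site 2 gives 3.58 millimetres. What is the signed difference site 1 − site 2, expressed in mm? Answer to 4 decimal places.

site 1: 0.144 in = 3.657600 mm.
Difference: 3.657600 − 3.580000 = 0.0776 mm.

0.0776 mm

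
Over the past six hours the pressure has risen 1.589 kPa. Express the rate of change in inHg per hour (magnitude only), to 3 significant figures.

1.589 kPa / 6 h × 0.2953 inHg/kPa = 0.0782 inHg/h.

0.0782 inHg per hour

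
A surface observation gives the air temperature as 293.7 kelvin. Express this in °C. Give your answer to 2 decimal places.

20.55 °C

°C = 293.7 − 273.15 = 20.55 °C.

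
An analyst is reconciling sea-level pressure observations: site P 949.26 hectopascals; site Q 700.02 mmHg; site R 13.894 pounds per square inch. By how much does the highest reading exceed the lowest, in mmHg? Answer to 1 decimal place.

18.5 mmHg

site P: 949.26 hPa = 712.003 mmHg.
site R: 13.894 psi = 718.527 mmHg.
Spread: 718.527 − 700.020 = 18.5 mmHg.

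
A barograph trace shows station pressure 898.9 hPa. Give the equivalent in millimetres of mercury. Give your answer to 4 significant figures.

674.2 mmHg

1 hPa = 0.750062 mmHg, so 898.9 × 0.750062 = 674.2 mmHg.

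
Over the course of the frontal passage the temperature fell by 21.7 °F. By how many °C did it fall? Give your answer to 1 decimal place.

12.1 °C

A change of 1 °C equals a change of 1.8 °F: Δ°C = 21.7 × 0.5556 = 12.1 °C.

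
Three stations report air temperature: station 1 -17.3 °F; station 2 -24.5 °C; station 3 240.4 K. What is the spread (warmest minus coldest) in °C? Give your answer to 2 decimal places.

8.25 °C

station 1: -17.3 °F = -27.389 °C.
station 3: 240.4 K = -32.750 °C.
Spread: (-24.500) − (-32.750) = 8.250 °C.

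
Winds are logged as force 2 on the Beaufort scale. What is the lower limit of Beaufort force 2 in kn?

4 kt

Beaufort 2 (light breeze) spans 4–6 knots.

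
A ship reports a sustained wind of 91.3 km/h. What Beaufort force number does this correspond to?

Beaufort force 10

91.3 km/h = 25.4 m/s, which is Beaufort 10 (storm, 24.5–28.4 m/s).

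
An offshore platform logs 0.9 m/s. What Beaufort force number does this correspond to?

0.9 m/s lies in the Beaufort 1 band (light air, 0.3–1.5 m/s).

Beaufort force 1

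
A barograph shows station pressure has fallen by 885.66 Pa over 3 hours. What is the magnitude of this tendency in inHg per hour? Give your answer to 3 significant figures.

885.66 Pa / 3 h × 0.0002953 inHg/Pa = 0.0872 inHg/h.

0.0872 inHg per hour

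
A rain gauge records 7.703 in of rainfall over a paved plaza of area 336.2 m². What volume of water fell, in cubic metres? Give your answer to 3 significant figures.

65.8 cubic metres

Depth: 7.703 in × 25.4 = 195.6562 mm.
1 mm over 1 m² is 1 L, so volume = 195.6562 × 336.2 = 65779.614 L = 65.8 m³.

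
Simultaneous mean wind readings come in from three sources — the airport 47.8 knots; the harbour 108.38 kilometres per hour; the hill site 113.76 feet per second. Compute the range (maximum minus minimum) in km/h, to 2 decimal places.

36.30 km/h

the airport: 47.8 kt = 88.5256 km/h.
the hill site: 113.76 ft/s = 124.8266 km/h.
Spread: 124.8266 − 88.5256 = 36.30 km/h.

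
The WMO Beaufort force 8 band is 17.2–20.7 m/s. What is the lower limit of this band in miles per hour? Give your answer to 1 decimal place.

38.5 mph

17.2–20.7 m/s × 2.237 = 38.5–46.3 mph.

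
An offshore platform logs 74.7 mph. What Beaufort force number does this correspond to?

Beaufort force 12

74.7 mph = 33.4 m/s, which is Beaufort 12 (hurricane force, ≥32.7 m/s).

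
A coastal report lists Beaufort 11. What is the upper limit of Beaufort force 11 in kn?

63 kt

Beaufort 11 (violent storm) spans 56–63 knots.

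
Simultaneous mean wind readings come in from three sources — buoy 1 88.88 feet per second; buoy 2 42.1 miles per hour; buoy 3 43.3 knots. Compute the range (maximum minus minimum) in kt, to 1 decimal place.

16.1 kt

buoy 1: 88.88 ft/s = 52.660 kt.
buoy 2: 42.1 mph = 36.584 kt.
Spread: 52.660 − 36.584 = 16.1 kt.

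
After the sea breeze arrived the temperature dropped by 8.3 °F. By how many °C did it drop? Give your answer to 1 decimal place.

4.6 °C

Converting a difference, only the 9/5 scale factor applies: Δ°C = 8.3 × 0.5556 = 4.6 °C.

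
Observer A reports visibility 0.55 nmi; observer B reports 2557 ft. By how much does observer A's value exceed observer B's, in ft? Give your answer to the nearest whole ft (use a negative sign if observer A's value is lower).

observer A: 0.55 nmi = 3341.86 ft.
Difference: 3341.86 − 2557.00 = 785 ft.

785 ft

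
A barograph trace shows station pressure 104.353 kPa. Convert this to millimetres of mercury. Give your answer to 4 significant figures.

1 kPa = 7.50062 mmHg, so 104.353 × 7.50062 = 782.7 mmHg.

782.7 mmHg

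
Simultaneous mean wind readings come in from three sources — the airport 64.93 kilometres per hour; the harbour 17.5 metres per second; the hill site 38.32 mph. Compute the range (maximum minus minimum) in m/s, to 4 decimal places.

0.9055 m/s

the airport: 64.93 km/h = 18.036111 m/s.
the hill site: 38.32 mph = 17.130573 m/s.
Spread: 18.036111 − 17.130573 = 0.9055 m/s.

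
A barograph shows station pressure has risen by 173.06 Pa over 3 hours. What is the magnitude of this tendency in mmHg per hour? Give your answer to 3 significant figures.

0.433 mmHg per hour

173.06 Pa / 3 h × 0.00750062 mmHg/Pa = 0.433 mmHg/h.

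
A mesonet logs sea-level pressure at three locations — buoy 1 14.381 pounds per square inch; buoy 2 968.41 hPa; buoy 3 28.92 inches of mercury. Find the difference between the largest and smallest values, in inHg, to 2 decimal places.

buoy 1: 14.381 psi = 29.2800 inHg.
buoy 2: 968.41 hPa = 28.5971 inHg.
Spread: 29.2800 − 28.5971 = 0.68 inHg.

0.68 inHg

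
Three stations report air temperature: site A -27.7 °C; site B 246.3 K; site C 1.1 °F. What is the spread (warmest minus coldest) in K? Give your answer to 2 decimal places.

10.53 K

site B: 246.3 K = -26.850 °C.
site C: 1.1 °F = -17.167 °C.
Spread: (-17.167) − (-27.700) = 10.533 °C.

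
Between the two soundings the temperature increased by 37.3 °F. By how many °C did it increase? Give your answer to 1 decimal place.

For a temperature change the 32° offset cancels: Δ°C = 37.3 × 0.5556 = 20.7 °C.

20.7 °C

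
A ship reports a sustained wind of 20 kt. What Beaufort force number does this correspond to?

20 kt lies in the Beaufort 5 band (fresh breeze, 17–21 kt).

Beaufort force 5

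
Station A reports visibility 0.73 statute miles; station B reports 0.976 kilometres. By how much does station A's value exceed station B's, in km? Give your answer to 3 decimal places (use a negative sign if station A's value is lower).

0.199 km

station A: 0.73 SM = 1.17482 km.
Difference: 1.17482 − 0.97600 = 0.199 km.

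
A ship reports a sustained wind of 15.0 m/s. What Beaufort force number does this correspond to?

Beaufort force 7

15.0 m/s lies in the Beaufort 7 band (near gale, 13.9–17.1 m/s).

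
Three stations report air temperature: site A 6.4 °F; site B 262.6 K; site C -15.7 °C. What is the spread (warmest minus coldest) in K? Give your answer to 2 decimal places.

site A: 6.4 °F = -14.222 °C.
site B: 262.6 K = -10.550 °C.
Spread: (-10.550) − (-15.700) = 5.150 °C.

5.15 K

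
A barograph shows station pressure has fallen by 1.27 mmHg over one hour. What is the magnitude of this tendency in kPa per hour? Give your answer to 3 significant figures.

1.27 mmHg / 1 h × 0.133322 kPa/mmHg = 0.169 kPa/h.

0.169 kPa per hour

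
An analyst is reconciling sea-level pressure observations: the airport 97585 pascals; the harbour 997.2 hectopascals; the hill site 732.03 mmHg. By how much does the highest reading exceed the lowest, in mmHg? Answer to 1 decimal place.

16.0 mmHg

the airport: 97585 Pa = 731.948 mmHg.
the harbour: 997.2 hPa = 747.961 mmHg.
Spread: 747.961 − 731.948 = 16.0 mmHg.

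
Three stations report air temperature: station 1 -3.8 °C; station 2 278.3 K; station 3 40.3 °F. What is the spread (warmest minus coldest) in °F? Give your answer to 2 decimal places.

16.11 °F

station 2: 278.3 K = 5.150 °C.
station 3: 40.3 °F = 4.611 °C.
Spread: 5.150 − (-3.800) = 8.950 °C = 16.11 °F.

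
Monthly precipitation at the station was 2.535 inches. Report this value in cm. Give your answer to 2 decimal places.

1 in = 2.54 cm, so 2.535 × 2.54 = 6.44 cm.

6.44 cm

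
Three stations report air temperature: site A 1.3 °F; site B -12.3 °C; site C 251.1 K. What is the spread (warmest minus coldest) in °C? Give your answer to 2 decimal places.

site A: 1.3 °F = -17.056 °C.
site C: 251.1 K = -22.050 °C.
Spread: (-12.300) − (-22.050) = 9.750 °C.

9.75 °C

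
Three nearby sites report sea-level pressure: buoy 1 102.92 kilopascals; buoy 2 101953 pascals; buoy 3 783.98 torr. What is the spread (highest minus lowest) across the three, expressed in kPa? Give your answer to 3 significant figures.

2.57 kPa

buoy 2: 101953 Pa = 101.9530 kPa.
buoy 3: 783.98 mmHg = 104.5221 kPa.
Spread: 104.5221 − 101.9530 = 2.57 kPa.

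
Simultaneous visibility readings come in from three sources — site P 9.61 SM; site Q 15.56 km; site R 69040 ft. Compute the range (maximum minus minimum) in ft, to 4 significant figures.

site P: 9.61 SM = 50740.80 ft.
site Q: 15.56 km = 51049.87 ft.
Spread: 69040.00 − 50740.80 = 18300 ft.

18300 ft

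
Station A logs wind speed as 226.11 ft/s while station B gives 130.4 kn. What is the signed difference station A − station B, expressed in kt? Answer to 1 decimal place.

3.6 kt

station A: 226.11 ft/s = 133.967 kt.
Difference: 133.967 − 130.400 = 3.6 kt.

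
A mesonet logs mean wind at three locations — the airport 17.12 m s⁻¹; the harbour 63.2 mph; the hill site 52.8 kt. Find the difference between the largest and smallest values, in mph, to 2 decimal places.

the airport: 17.12 m/s = 38.2963 mph.
the hill site: 52.8 kt = 60.7612 mph.
Spread: 63.2000 − 38.2963 = 24.90 mph.

24.90 mph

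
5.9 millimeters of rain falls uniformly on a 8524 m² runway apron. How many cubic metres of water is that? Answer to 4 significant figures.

1 mm over 1 m² is 1 L, so volume = 5.9 × 8524 = 50291.6 L = 50.29 m³.

50.29 cubic metres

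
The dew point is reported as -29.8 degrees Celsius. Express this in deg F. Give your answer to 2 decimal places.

-21.64 °F

°F = °C × 9/5 + 32 = -29.8 × 1.8 + 32 = -21.64 °F.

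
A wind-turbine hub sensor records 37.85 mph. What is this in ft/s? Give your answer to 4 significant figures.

1 mph = 1.46667 ft/s, so 37.85 × 1.46667 = 55.51 ft/s.

55.51 ft/s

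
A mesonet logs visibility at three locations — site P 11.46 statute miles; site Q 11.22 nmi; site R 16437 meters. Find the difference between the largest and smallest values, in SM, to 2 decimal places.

2.70 SM

site Q: 11.22 nmi = 12.9117 SM.
site R: 16437 m = 10.2135 SM.
Spread: 12.9117 − 10.2135 = 2.70 SM.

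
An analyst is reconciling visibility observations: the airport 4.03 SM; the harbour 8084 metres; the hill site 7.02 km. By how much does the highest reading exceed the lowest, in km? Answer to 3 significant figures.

1.60 km

the airport: 4.03 SM = 6.4857 km.
the harbour: 8084 m = 8.0840 km.
Spread: 8.0840 − 6.4857 = 1.60 km.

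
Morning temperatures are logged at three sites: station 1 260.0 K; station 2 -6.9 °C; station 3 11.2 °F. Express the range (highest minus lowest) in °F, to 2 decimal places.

station 1: 260.0 K = -13.150 °C.
station 3: 11.2 °F = -11.556 °C.
Spread: (-6.900) − (-13.150) = 6.250 °C = 11.25 °F.

11.25 °F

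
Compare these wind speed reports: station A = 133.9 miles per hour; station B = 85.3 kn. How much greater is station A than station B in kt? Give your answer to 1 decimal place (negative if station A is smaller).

31.1 kt

station A: 133.9 mph = 116.356 kt.
Difference: 116.356 − 85.300 = 31.1 kt.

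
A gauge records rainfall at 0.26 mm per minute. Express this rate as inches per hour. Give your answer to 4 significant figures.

0.26 mm/minute × 0.0393701 in/mm × 60 minute/hour = 0.6142 in/hour.

0.6142 in/hour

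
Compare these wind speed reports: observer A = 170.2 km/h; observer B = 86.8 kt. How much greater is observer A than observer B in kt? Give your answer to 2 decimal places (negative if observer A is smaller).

observer A: 170.2 km/h = 91.9006 kt.
Difference: 91.9006 − 86.8000 = 5.10 kt.

5.10 kt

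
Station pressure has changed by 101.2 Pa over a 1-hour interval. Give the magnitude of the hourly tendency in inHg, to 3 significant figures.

101.2 Pa / 1 h × 0.0002953 inHg/Pa = 0.0299 inHg/h.

0.0299 inHg per hour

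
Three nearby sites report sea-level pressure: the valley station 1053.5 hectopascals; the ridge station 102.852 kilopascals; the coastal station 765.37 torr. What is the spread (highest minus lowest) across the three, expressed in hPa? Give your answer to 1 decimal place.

the ridge station: 102.852 kPa = 1028.520 hPa.
the coastal station: 765.37 mmHg = 1020.410 hPa.
Spread: 1053.500 − 1020.410 = 33.1 hPa.

33.1 hPa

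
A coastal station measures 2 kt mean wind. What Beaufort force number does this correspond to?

2 kt lies in the Beaufort 1 band (light air, 1–3 kt).

Beaufort force 1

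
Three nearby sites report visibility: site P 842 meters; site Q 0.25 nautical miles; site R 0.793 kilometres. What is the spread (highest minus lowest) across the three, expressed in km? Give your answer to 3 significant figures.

0.379 km

site P: 842 m = 0.84200 km.
site Q: 0.25 nmi = 0.46300 km.
Spread: 0.84200 − 0.46300 = 0.379 km.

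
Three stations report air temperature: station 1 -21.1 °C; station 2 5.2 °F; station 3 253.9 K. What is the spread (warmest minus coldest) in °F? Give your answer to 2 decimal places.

11.18 °F

station 2: 5.2 °F = -14.889 °C.
station 3: 253.9 K = -19.250 °C.
Spread: (-14.889) − (-21.100) = 6.211 °C = 11.18 °F.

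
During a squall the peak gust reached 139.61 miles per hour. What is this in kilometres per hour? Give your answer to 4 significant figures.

224.7 km/h

1 mph = 1.60934 km/h, so 139.61 × 1.60934 = 224.7 km/h.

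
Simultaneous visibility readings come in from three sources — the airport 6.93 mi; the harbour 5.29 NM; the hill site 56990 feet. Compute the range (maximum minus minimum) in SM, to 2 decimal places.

the harbour: 5.29 nmi = 6.0876 SM.
the hill site: 56990 ft = 10.7936 SM.
Spread: 10.7936 − 6.0876 = 4.71 SM.

4.71 SM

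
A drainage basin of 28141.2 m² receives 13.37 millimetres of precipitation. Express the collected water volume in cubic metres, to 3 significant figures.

376 cubic metres

1 mm over 1 m² is 1 L, so volume = 13.37 × 28141.2 = 376247.84 L = 376 m³.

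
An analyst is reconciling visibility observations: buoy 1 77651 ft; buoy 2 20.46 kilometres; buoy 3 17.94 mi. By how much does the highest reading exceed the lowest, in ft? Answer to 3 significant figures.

27600 ft

buoy 2: 20.46 km = 67125.98 ft.
buoy 3: 17.94 SM = 94723.20 ft.
Spread: 94723.20 − 67125.98 = 27600 ft.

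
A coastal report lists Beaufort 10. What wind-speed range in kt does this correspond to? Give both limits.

48 to 55 kt

Beaufort 10 (storm) spans 48–55 knots.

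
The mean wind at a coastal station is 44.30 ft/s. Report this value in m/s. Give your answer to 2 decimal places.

13.50 m/s

1 ft/s = 0.3048 m/s, so 44.30 × 0.3048 = 13.50 m/s.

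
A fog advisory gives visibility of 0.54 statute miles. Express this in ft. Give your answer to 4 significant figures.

2851 ft

1 SM = 5280 ft, so 0.54 × 5280 = 2851 ft.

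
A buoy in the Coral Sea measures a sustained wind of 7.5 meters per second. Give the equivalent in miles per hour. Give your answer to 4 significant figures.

1 m/s = 2.23694 mph, so 7.5 × 2.23694 = 16.78 mph.

16.78 mph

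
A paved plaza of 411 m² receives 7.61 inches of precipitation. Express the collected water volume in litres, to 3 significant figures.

79400 litres

Depth: 7.61 in × 25.4 = 193.294 mm.
1 mm over 1 m² is 1 L, so volume = 193.294 × 411 = 79443.834 L ≈ 79400 L.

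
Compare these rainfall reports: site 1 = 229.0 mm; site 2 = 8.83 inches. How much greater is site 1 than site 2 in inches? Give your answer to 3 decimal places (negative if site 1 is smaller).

0.186 in

site 1: 229.0 mm = 9.01575 in.
Difference: 9.01575 − 8.83000 = 0.186 in.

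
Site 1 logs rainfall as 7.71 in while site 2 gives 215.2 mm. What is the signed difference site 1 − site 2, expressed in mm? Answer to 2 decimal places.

site 1: 7.71 in = 195.8340 mm.
Difference: 195.8340 − 215.2000 = -19.37 mm.

-19.37 mm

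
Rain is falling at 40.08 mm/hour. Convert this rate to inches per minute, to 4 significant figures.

40.08 mm/hour × 0.0393701 in/mm × 0.0166667 hour/minute = 0.02630 in/minute.

0.02630 in/minute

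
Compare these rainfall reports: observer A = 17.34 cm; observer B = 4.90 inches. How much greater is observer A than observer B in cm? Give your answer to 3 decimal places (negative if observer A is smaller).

observer B: 4.90 in = 12.44600 cm.
Difference: 17.34000 − 12.44600 = 4.894 cm.

4.894 cm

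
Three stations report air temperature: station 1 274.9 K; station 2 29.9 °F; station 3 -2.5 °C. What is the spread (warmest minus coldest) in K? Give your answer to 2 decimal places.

4.25 K

station 1: 274.9 K = 1.750 °C.
station 2: 29.9 °F = -1.167 °C.
Spread: 1.750 − (-2.500) = 4.250 °C.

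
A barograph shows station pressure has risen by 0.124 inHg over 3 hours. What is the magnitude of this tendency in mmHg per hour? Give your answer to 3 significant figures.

0.124 inHg / 3 h × 25.4 mmHg/inHg = 1.05 mmHg/h.

1.05 mmHg per hour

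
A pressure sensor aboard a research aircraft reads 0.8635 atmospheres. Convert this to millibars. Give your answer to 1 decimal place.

1 atm = 1013.25 mb, so 0.8635 × 1013.25 = 874.9 mb.

874.9 mb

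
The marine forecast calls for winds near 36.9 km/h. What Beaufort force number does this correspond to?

Beaufort force 5

36.9 km/h = 10.2 m/s, which is Beaufort 5 (fresh breeze, 8.0–10.7 m/s).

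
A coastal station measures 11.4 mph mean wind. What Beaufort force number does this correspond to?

Beaufort force 3

11.4 mph = 5.1 m/s, which is Beaufort 3 (gentle breeze, 3.4–5.4 m/s).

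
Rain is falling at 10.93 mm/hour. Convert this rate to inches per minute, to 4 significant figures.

10.93 mm/hour × 0.0393701 in/mm × 0.0166667 hour/minute = 0.007172 in/minute.

0.007172 in/minute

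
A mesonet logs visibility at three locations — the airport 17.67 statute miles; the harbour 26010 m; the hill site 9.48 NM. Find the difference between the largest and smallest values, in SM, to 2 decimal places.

6.76 SM

the harbour: 26010 m = 16.1619 SM.
the hill site: 9.48 nmi = 10.9094 SM.
Spread: 17.6700 − 10.9094 = 6.76 SM.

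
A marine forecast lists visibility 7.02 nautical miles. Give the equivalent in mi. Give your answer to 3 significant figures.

1 nmi = 1.15078 SM, so 7.02 × 1.15078 = 8.08 SM.

8.08 SM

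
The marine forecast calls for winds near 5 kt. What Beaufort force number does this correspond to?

5 kt lies in the Beaufort 2 band (light breeze, 4–6 kt).

Beaufort force 2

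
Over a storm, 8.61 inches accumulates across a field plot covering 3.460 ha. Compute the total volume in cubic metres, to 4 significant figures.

Depth: 8.61 in × 25.4 = 218.694 mm.
Area: 3.460 ha = 34600 m².
1 mm over 1 m² is 1 L, so volume = 218.694 × 34600 = 7566812.4 L = 7567 m³.

7567 cubic metres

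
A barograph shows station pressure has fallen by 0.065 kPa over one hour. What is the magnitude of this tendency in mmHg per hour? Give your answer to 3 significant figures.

0.488 mmHg per hour

0.065 kPa / 1 h × 7.50062 mmHg/kPa = 0.488 mmHg/h.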